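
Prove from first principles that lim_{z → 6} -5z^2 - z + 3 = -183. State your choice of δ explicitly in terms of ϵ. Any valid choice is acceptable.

Let ϵ > 0. We want δ > 0 such that 0 < |z − 6| < δ implies |(-5z^2 - z + 3) + 183| < ϵ.
(-5z^2 - z + 3) + 183 = -5z^2 - z + 186 = (z − 6)(-5z - 31).
So |(-5z^2 - z + 3) + 183| = |z − 6|·|-5z - 31|.
Require δ ≤ 1. Then |z − 6| < 1 gives |z| < 7, and by the triangle inequality |-5z - 31| ≤ 5·7 + 31 = 66.
Hence |(-5z^2 - z + 3) + 183| ≤ 66|z − 6| < ϵ provided |z − 6| < ϵ/66.
Choosing δ = min(1, ϵ/66) ensures both conditions, hence |(-5z^2 - z + 3) + 183| < ϵ.

δ = min(1, ϵ/66)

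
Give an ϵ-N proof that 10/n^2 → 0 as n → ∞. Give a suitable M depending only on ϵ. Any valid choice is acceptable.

M = (10/ϵ)^{1/2}

Let ϵ > 0. For n ≥ 1, |10/n^2 − 0| = 10/n^2.
10/n^2 < ϵ ⇔ n^2 > 10/ϵ ⇔ n > (10/ϵ)^{1/2}.
Take M = (10/ϵ)^{1/2}. Then n > M implies 10/n^2 < ϵ.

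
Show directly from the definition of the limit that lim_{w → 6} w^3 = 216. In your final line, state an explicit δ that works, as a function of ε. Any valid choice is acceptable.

δ = min(1, ε/127)

Let ε > 0 be given. We seek δ > 0 with 0 < |w − 6| < δ ⇒ |w^3 − 216| < ε.
Factor: w^3 − 216 = (w − 6)(w^2 + 6w + 36), so |w^3 − 216| = |w − 6|·|w^2 + 6w + 36|.
Restrict δ ≤ 1. Then |w − 6| < 1 gives |w| < 7, so by the triangle inequality |w^2 + 6w + 36| ≤ 7^2 + 6·7 + 36 = 127.
Hence |w^3 − 216| ≤ 127|w − 6|, which is < ε once |w − 6| < ε/127.
Take δ = min(1, ε/127). If 0 < |w − 6| < δ then both bounds hold and |w^3 − 216| ≤ 127|w − 6| < 127·(ε/127) = ε.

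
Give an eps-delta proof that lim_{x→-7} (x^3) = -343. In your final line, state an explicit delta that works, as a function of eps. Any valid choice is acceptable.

Let eps > 0 be given. We seek delta > 0 with 0 < |x + 7| < delta ⇒ |x^3 + 343| < eps.
Factor: x^3 + 343 = (x + 7)(x^2 - 7x + 49), so |x^3 + 343| = |x + 7|·|x^2 - 7x + 49|.
Restrict delta ≤ 1. Then |x + 7| < 1 gives |x| < 8, so by the triangle inequality |x^2 - 7x + 49| ≤ 8^2 + 7·8 + 49 = 169.
Hence |x^3 + 343| ≤ 169|x + 7|, which is < eps once |x + 7| < eps/169.
Take delta = min(1, eps/169). If 0 < |x + 7| < delta then both bounds hold and |x^3 + 343| ≤ 169|x + 7| < 169·(eps/169) = eps.

delta = min(1, eps/169)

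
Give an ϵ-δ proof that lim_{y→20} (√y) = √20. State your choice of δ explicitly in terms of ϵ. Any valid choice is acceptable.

δ = min(20, √20·ϵ)

Let ϵ > 0. We want δ > 0 such that 0 < |y − 20| < δ implies |√y − √20| < ϵ.
Multiplying by the conjugate, |√y − √20| = |y − 20|/(√y + √20).
Restrict δ ≤ 20 so that |y − 20| < 20 forces y > 0, and then √y + √20 > √20.
Hence |√y − √20| < |y − 20|/√20, which is < ϵ once |y − 20| < √20·ϵ.
Take δ = min(20, √20·ϵ). If 0 < |y − 20| < δ then y > 0 and |√y − √20| < |y − 20|/√20 < ϵ.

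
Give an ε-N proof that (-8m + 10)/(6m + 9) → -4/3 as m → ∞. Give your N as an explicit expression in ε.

N = (11/3)/ε

Fix ε > 0. For m ≥ 1, |(-8m + 10)/(6m + 9) + 4/3| = |132|/(6(6m + 9)) = 132/(6(6m + 9)).
Since 6m + 9 ≥ 6m for m ≥ 1, this is ≤ 132/(6·6m) = (11/3)/m.
So |(-8m + 10)/(6m + 9) + 4/3| < ε whenever m > (11/3)/ε.
Take N = (11/3)/ε. If m > N then |(-8m + 10)/(6m + 9) + 4/3| ≤ (11/3)/m < ε.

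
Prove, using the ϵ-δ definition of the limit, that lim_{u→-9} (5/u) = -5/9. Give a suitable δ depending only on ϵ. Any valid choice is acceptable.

Let ϵ > 0 be given. We seek δ > 0 such that 0 < |u + 9| < δ implies |5/u + 5/9| < ϵ.
|5/u + 5/9| = 5·|-9 − u|/(9·|u|) = 5|u + 9|/(9|u|).
Require δ ≤ 9/2 so that |u| > 9 − 9/2 = 9/2, hence 9|u| > 81/2.
Then |5/u + 5/9| < 5|u + 9|/(81/2), which is < ϵ when |u + 9| < (81/10)ϵ.
Take δ = min(9/2, (81/10)ϵ). Then 0 < |u + 9| < δ gives both |u + 9| < 9/2 and |u + 9| < (81/10)ϵ, so |5/u + 5/9| < ϵ.

δ = min(9/2, (81/10)ϵ)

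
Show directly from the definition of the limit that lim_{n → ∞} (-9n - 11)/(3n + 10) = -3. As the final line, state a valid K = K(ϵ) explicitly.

K = (19/3)/ϵ

Fix ϵ > 0. For n ≥ 1, |(-9n - 11)/(3n + 10) + 3| = |57|/(3(3n + 10)) = 57/(3(3n + 10)).
Since 3n + 10 ≥ 3n for n ≥ 1, this is ≤ 57/(3·3n) = (19/3)/n.
So |(-9n - 11)/(3n + 10) + 3| < ϵ whenever n > (19/3)/ϵ.
Take K = (19/3)/ϵ. If n > K then |(-9n - 11)/(3n + 10) + 3| ≤ (19/3)/n < ϵ.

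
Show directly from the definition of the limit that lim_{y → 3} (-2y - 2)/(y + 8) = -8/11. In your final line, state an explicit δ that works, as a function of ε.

δ = min(11/2, (121/28)ε)

Fix ε > 0. We want δ > 0 with 0 < |y − 3| < δ ⇒ |(-2y - 2)/(y + 8) + 8/11| < ε.
Combining over a common denominator, (-2y - 2)/(y + 8) + 8/11 = [(-2y - 2)·11 − (-8)·(y + 8)] / [11·(y + 8)] = -14(y − 3) / (11(y + 8)).
So |(-2y - 2)/(y + 8) + 8/11| = 14|y − 3| / (11·|y + 8|).
Require δ ≤ 11/2, so |y + 8| ≥ |11| − |y − 3| > 11 − 11/2 = 11/2.
Hence |(-2y - 2)/(y + 8) + 8/11| < 14|y − 3|/(11·(11/2)) = (28/121)|y − 3|, which is < ε once |y − 3| < (121/28)ε.
Take δ = min(11/2, (121/28)ε). Then 0 < |y − 3| < δ forces both bounds, so |(-2y - 2)/(y + 8) + 8/11| < ε.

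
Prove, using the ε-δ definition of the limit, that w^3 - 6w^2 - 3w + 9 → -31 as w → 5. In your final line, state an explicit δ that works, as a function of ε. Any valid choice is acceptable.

δ = min(1, ε/50)

Suppose ε > 0. We want δ > 0 such that 0 < |w − 5| < δ implies |(w^3 - 6w^2 - 3w + 9) + 31| < ε.
(w^3 - 6w^2 - 3w + 9) + 31 = w^3 - 6w^2 - 3w + 40 = (w − 5)(w^2 - w - 8).
So |(w^3 - 6w^2 - 3w + 9) + 31| = |w − 5|·|w^2 - w - 8|.
Assume first that |w − 5| < 1, so |w| < 6. Then |w^2 - w - 8| ≤ 6^2 + 6 + 8 = 50.
Hence |(w^3 - 6w^2 - 3w + 9) + 31| ≤ 50|w − 5| < ε provided |w − 5| < ε/50.
Choosing δ = min(1, ε/50) ensures both conditions, hence |(w^3 - 6w^2 - 3w + 9) + 31| < ε.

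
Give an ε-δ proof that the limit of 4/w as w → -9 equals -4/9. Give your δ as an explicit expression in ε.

δ = min(9/2, (81/8)ε)

Let ε > 0 be given. We seek δ > 0 such that 0 < |w + 9| < δ implies |4/w + 4/9| < ε.
|4/w + 4/9| = 4·|-9 − w|/(9·|w|) = 4|w + 9|/(9|w|).
Require δ ≤ 9/2 so that |w| > 9 − 9/2 = 9/2, hence 9|w| > 81/2.
Then |4/w + 4/9| < 4|w + 9|/(81/2), which is < ε when |w + 9| < (81/8)ε.
Take δ = min(9/2, (81/8)ε). Then 0 < |w + 9| < δ gives both |w + 9| < 9/2 and |w + 9| < (81/8)ε, so |4/w + 4/9| < ε.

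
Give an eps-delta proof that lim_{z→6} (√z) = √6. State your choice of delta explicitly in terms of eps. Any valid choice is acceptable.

Let eps > 0 be given. We want delta > 0 such that 0 < |z − 6| < delta implies |√z − √6| < eps.
Multiplying by the conjugate, |√z − √6| = |z − 6|/(√z + √6).
Restrict delta ≤ 6 so that |z − 6| < 6 forces z > 0, and then √z + √6 > √6.
Hence |√z − √6| < |z − 6|/√6, which is < eps once |z − 6| < √6·eps.
Take delta = min(6, √6·eps). If 0 < |z − 6| < delta then z > 0 and |√z − √6| < |z − 6|/√6 < eps.

delta = min(6, √6·eps)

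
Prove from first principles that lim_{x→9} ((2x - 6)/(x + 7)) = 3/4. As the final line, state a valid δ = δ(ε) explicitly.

Fix ε > 0. We want δ > 0 with 0 < |x − 9| < δ ⇒ |(2x - 6)/(x + 7) − (3/4)| < ε.
Combining over a common denominator, (2x - 6)/(x + 7) − (3/4) = [(2x - 6)·16 − 12·(x + 7)] / [16·(x + 7)] = 20(x − 9) / (16(x + 7)).
So |(2x - 6)/(x + 7) − (3/4)| = 20|x − 9| / (16·|x + 7|).
Restrict δ ≤ 8. Then |x − 9| < 8 gives |x + 7| = |(x − 9) + 16| ≥ 16 − 8 = 8.
Hence |(2x - 6)/(x + 7) − (3/4)| < 20|x − 9|/(16·8) = (5/32)|x − 9|, which is < ε once |x − 9| < (32/5)ε.
Take δ = min(8, (32/5)ε). Then 0 < |x − 9| < δ forces both bounds, so |(2x - 6)/(x + 7) − (3/4)| < ε.

δ = min(8, (32/5)ε)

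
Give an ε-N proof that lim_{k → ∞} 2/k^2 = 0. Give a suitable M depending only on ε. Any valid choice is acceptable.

Fix ε > 0. For k ≥ 1, |2/k^2 − 0| = 2/k^2.
2/k^2 < ε ⇔ k^2 > 2/ε ⇔ k > (2/ε)^{1/2}.
Take M = (2/ε)^{1/2}. Then k > M implies 2/k^2 < ε.

M = (2/ε)^{1/2}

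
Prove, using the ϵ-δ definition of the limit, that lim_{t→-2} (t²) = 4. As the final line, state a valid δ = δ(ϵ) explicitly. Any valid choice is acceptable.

δ = min(1, ϵ/5)

Fix ϵ > 0. We seek δ > 0 with 0 < |t + 2| < δ ⇒ |t² − 4| < ϵ.
Factor: t² − 4 = (t + 2)(t - 2), so |t² − 4| = |t + 2|·|t - 2|.
Restrict δ ≤ 1. Then |t + 2| < 1 gives |t| < 3, so by the triangle inequality |t - 2| ≤ 3 + 2 = 5.
Hence |t² − 4| ≤ 5|t + 2|, which is < ϵ once |t + 2| < ϵ/5.
Take δ = min(1, ϵ/5). If 0 < |t + 2| < δ then both bounds hold and |t² − 4| ≤ 5|t + 2| < 5·(ϵ/5) = ϵ.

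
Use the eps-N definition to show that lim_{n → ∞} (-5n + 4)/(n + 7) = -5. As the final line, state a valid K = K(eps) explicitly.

K = 39/eps

Fix eps > 0. For n ≥ 1, |(-5n + 4)/(n + 7) + 5| = |39|/((n + 7)) = 39/((n + 7)).
Since n + 7 ≥ n for n ≥ 1, this is ≤ 39/(n) = 39/n.
So |(-5n + 4)/(n + 7) + 5| < eps whenever n > 39/eps.
Take K = 39/eps. If n > K then |(-5n + 4)/(n + 7) + 5| ≤ 39/n < eps.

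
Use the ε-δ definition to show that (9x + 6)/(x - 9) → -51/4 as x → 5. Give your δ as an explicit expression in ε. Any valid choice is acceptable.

Suppose ε > 0. We want δ > 0 with 0 < |x − 5| < δ ⇒ |(9x + 6)/(x - 9) + 51/4| < ε.
Combining over a common denominator, (9x + 6)/(x - 9) + 51/4 = [(9x + 6)·(-4) − 51·(x - 9)] / [(-4)·(x - 9)] = -87(x − 5) / ((-4)(x - 9)).
So |(9x + 6)/(x - 9) + 51/4| = 87|x − 5| / (4·|x − 9|).
Require δ ≤ 2, so |x − 9| ≥ |-4| − |x − 5| > 4 − 2 = 2.
Hence |(9x + 6)/(x - 9) + 51/4| < 87|x − 5|/(4·2) = (87/8)|x − 5|, which is < ε once |x − 5| < (8/87)ε.
Take δ = min(2, (8/87)ε). Then 0 < |x − 5| < δ forces both bounds, so |(9x + 6)/(x - 9) + 51/4| < ε.

δ = min(2, (8/87)ε)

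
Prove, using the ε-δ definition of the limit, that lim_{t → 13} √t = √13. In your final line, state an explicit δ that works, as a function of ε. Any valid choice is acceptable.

Fix ε > 0. We want δ > 0 such that 0 < |t − 13| < δ implies |√t − √13| < ε.
Multiplying by the conjugate, |√t − √13| = |t − 13|/(√t + √13).
Restrict δ ≤ 13 so that |t − 13| < 13 forces t > 0, and then √t + √13 > √13.
Hence |√t − √13| < |t − 13|/√13, which is < ε once |t − 13| < √13·ε.
Take δ = min(13, √13·ε). If 0 < |t − 13| < δ then t > 0 and |√t − √13| < |t − 13|/√13 < ε.

δ = min(13, √13·ε)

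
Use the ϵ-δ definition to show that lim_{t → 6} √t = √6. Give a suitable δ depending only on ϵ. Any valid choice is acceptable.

Let ϵ > 0. We want δ > 0 such that 0 < |t − 6| < δ implies |√t − √6| < ϵ.
Multiplying by the conjugate, |√t − √6| = |t − 6|/(√t + √6).
Restrict δ ≤ 6 so that |t − 6| < 6 forces t > 0, and then √t + √6 > √6.
Hence |√t − √6| < |t − 6|/√6, which is < ϵ once |t − 6| < √6·ϵ.
Take δ = min(6, √6·ϵ). If 0 < |t − 6| < δ then t > 0 and |√t − √6| < |t − 6|/√6 < ϵ.

δ = min(6, √6·ϵ)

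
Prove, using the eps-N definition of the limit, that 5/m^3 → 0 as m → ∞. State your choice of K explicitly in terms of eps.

Fix eps > 0. For m ≥ 1, |5/m^3 − 0| = 5/m^3.
5/m^3 < eps ⇔ m^3 > 5/eps ⇔ m > (5/eps)^{1/3}.
Take K = (5/eps)^{1/3}. Then m > K implies 5/m^3 < eps.

K = (5/eps)^{1/3}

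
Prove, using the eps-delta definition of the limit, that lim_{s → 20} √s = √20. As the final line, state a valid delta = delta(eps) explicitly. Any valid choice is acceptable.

Fix eps > 0. We want delta > 0 such that 0 < |s − 20| < delta implies |√s − √20| < eps.
Multiplying by the conjugate, |√s − √20| = |s − 20|/(√s + √20).
Restrict delta ≤ 20 so that |s − 20| < 20 forces s > 0, and then √s + √20 > √20.
Hence |√s − √20| < |s − 20|/√20, which is < eps once |s − 20| < √20·eps.
Take delta = min(20, √20·eps). If 0 < |s − 20| < delta then s > 0 and |√s − √20| < |s − 20|/√20 < eps.

delta = min(20, √20·eps)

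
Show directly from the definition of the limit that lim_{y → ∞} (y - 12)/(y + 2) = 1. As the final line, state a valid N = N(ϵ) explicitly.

Suppose ϵ > 0. We seek N > 0 such that y > N implies |(y - 12)/(y + 2) − 1| < ϵ.
(y - 12)/(y + 2) − 1 = ((y - 12) − (y + 2)) / ((y + 2)) = -14/((y + 2)).
For y > 0 we have y + 2 > y, so |(y - 12)/(y + 2) − 1| = 14/((y + 2)) < 14/(y) = 14/y.
Thus |(y - 12)/(y + 2) − 1| < ϵ whenever y > 14/ϵ.
Take N = 14/ϵ. If y > N then |(y - 12)/(y + 2) − 1| < 14/y < ϵ.

N = 14/ϵ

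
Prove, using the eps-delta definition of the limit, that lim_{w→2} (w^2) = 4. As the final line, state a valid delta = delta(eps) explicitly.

Fix eps > 0. We seek delta > 0 with 0 < |w − 2| < delta ⇒ |w^2 − 4| < eps.
Factor: w^2 − 4 = (w − 2)(w + 2), so |w^2 − 4| = |w − 2|·|w + 2|.
Impose delta ≤ 1 so that |w| < 3; then |w + 2| ≤ 5.
Hence |w^2 − 4| ≤ 5|w − 2|, which is < eps once |w − 2| < eps/5.
Take delta = min(1, eps/5). If 0 < |w − 2| < delta then both bounds hold and |w^2 − 4| ≤ 5|w − 2| < 5·(eps/5) = eps.

delta = min(1, eps/5)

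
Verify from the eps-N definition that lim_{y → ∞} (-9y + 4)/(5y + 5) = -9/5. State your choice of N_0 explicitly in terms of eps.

Suppose eps > 0. We seek N_0 > 0 such that y > N_0 implies |(-9y + 4)/(5y + 5) + 9/5| < eps.
(-9y + 4)/(5y + 5) + 9/5 = (5(-9y + 4) − (-9)(5y + 5)) / (5(5y + 5)) = 65/(5(5y + 5)).
For y > 0 we have 5y + 5 > 5y, so |(-9y + 4)/(5y + 5) + 9/5| = 65/(5(5y + 5)) < 65/(5·5y) = (13/5)/y.
Thus |(-9y + 4)/(5y + 5) + 9/5| < eps whenever y > (13/5)/eps.
Take N_0 = (13/5)/eps. If y > N_0 then |(-9y + 4)/(5y + 5) + 9/5| < (13/5)/y < eps.

N_0 = (13/5)/eps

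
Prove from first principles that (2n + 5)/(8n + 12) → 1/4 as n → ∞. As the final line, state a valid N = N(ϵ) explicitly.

Suppose ϵ > 0. For n ≥ 1, |(2n + 5)/(8n + 12) − (1/4)| = |16|/(8(8n + 12)) = 16/(8(8n + 12)).
Since 8n + 12 ≥ 8n for n ≥ 1, this is ≤ 16/(8·8n) = (1/4)/n.
So |(2n + 5)/(8n + 12) − (1/4)| < ϵ whenever n > (1/4)/ϵ.
Take N = (1/4)/ϵ. If n > N then |(2n + 5)/(8n + 12) − (1/4)| ≤ (1/4)/n < ϵ.

N = (1/4)/ϵ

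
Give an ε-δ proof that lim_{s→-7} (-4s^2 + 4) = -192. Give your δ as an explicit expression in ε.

δ = min(1, ε/60)

Suppose ε > 0. We want δ > 0 such that 0 < |s + 7| < δ implies |(-4s^2 + 4) + 192| < ε.
(-4s^2 + 4) + 192 = -4s^2 + 196 = (s + 7)(-4s + 28).
So |(-4s^2 + 4) + 192| = |s + 7|·|-4s + 28|.
Require δ ≤ 1. Then |s + 7| < 1 gives |s| < 8, and by the triangle inequality |-4s + 28| ≤ 4·8 + 28 = 60.
Hence |(-4s^2 + 4) + 192| ≤ 60|s + 7| < ε provided |s + 7| < ε/60.
Choosing δ = min(1, ε/60) ensures both conditions, hence |(-4s^2 + 4) + 192| < ε.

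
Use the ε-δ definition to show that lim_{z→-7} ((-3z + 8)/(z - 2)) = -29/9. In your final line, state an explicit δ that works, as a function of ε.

Suppose ε > 0. We want δ > 0 with 0 < |z + 7| < δ ⇒ |(-3z + 8)/(z - 2) + 29/9| < ε.
Combining over a common denominator, (-3z + 8)/(z - 2) + 29/9 = [(-3z + 8)·(-9) − 29·(z - 2)] / [(-9)·(z - 2)] = -2(z + 7) / ((-9)(z - 2)).
So |(-3z + 8)/(z - 2) + 29/9| = 2|z + 7| / (9·|z − 2|).
Restrict δ ≤ 9/2. Then |z + 7| < 9/2 gives |z − 2| = |(z + 7) + (-9)| ≥ 9 − 9/2 = 9/2.
Hence |(-3z + 8)/(z - 2) + 29/9| < 2|z + 7|/(9·(9/2)) = (4/81)|z + 7|, which is < ε once |z + 7| < (81/4)ε.
Take δ = min(9/2, (81/4)ε). Then 0 < |z + 7| < δ forces both bounds, so |(-3z + 8)/(z - 2) + 29/9| < ε.

δ = min(9/2, (81/4)ε)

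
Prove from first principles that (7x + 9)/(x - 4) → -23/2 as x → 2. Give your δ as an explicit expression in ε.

δ = min(1, (2/37)ε)

Let ε > 0 be given. We want δ > 0 with 0 < |x − 2| < δ ⇒ |(7x + 9)/(x - 4) + 23/2| < ε.
Combining over a common denominator, (7x + 9)/(x - 4) + 23/2 = [(7x + 9)·(-2) − 23·(x - 4)] / [(-2)·(x - 4)] = -37(x − 2) / ((-2)(x - 4)).
So |(7x + 9)/(x - 4) + 23/2| = 37|x − 2| / (2·|x − 4|).
Require δ ≤ 1, so |x − 4| ≥ |-2| − |x − 2| > 2 − 1 = 1.
Hence |(7x + 9)/(x - 4) + 23/2| < 37|x − 2|/(2·1) = (37/2)|x − 2|, which is < ε once |x − 2| < (2/37)ε.
Take δ = min(1, (2/37)ε). Then 0 < |x − 2| < δ forces both bounds, so |(7x + 9)/(x - 4) + 23/2| < ε.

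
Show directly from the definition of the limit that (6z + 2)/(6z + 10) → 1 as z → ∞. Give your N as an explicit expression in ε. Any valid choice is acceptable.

Fix ε > 0. We seek N > 0 such that z > N implies |(6z + 2)/(6z + 10) − 1| < ε.
(6z + 2)/(6z + 10) − 1 = (6(6z + 2) − 6(6z + 10)) / (6(6z + 10)) = -48/(6(6z + 10)).
For z > 0 we have 6z + 10 > 6z, so |(6z + 2)/(6z + 10) − 1| = 48/(6(6z + 10)) < 48/(6·6z) = (4/3)/z.
Thus |(6z + 2)/(6z + 10) − 1| < ε whenever z > (4/3)/ε.
Take N = (4/3)/ε. If z > N then |(6z + 2)/(6z + 10) − 1| < (4/3)/z < ε.

N = (4/3)/ε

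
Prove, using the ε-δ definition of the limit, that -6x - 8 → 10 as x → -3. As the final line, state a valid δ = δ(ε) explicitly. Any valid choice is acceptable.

δ = ε/6

Suppose ε > 0. We need δ > 0 so that 0 < |x + 3| < δ implies |(-6x - 8) − 10| < ε.
Since (-6x - 8) − 10 = -6(x + 3), we have |(-6x - 8) − 10| = 6|x + 3|.
Thus it suffices that |x + 3| < ε/6.
Take δ = ε/6. If 0 < |x + 3| < δ then |(-6x - 8) − 10| = 6|x + 3| < 6·(ε/6) = ε.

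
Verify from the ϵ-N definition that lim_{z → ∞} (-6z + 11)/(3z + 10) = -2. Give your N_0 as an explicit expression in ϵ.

Let ϵ > 0 be given. We seek N_0 > 0 such that z > N_0 implies |(-6z + 11)/(3z + 10) + 2| < ϵ.
(-6z + 11)/(3z + 10) + 2 = (3(-6z + 11) − (-6)(3z + 10)) / (3(3z + 10)) = 93/(3(3z + 10)).
For z > 0 we have 3z + 10 > 3z, so |(-6z + 11)/(3z + 10) + 2| = 93/(3(3z + 10)) < 93/(3·3z) = (31/3)/z.
Thus |(-6z + 11)/(3z + 10) + 2| < ϵ whenever z > (31/3)/ϵ.
Take N_0 = (31/3)/ϵ. If z > N_0 then |(-6z + 11)/(3z + 10) + 2| < (31/3)/z < ϵ.

N_0 = (31/3)/ϵ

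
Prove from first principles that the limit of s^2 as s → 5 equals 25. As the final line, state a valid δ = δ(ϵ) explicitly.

Let ϵ > 0 be given. We seek δ > 0 with 0 < |s − 5| < δ ⇒ |s^2 − 25| < ϵ.
Factor: s^2 − 25 = (s − 5)(s + 5), so |s^2 − 25| = |s − 5|·|s + 5|.
Impose δ ≤ 1 so that |s| < 6; then |s + 5| ≤ 11.
Hence |s^2 − 25| ≤ 11|s − 5|, which is < ϵ once |s − 5| < ϵ/11.
Take δ = min(1, ϵ/11). If 0 < |s − 5| < δ then both bounds hold and |s^2 − 25| ≤ 11|s − 5| < 11·(ϵ/11) = ϵ.

δ = min(1, ϵ/11)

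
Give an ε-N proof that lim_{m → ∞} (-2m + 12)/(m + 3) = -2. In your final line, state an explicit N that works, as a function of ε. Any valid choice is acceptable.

N = 18/ε

Let ε > 0 be given. For m ≥ 1, |(-2m + 12)/(m + 3) + 2| = |18|/((m + 3)) = 18/((m + 3)).
Since m + 3 ≥ m for m ≥ 1, this is ≤ 18/(m) = 18/m.
So |(-2m + 12)/(m + 3) + 2| < ε whenever m > 18/ε.
Take N = 18/ε. If m > N then |(-2m + 12)/(m + 3) + 2| ≤ 18/m < ε.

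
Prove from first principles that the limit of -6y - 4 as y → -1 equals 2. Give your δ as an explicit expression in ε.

δ = ε/6

Let ε > 0. We need δ > 0 so that 0 < |y + 1| < δ implies |(-6y - 4) − 2| < ε.
|(-6y - 4) − 2| = |-6y - 6| = 6|y + 1|.
So 6|y + 1| < ε exactly when |y + 1| < ε/6.
Take δ = ε/6. If 0 < |y + 1| < δ then |(-6y - 4) − 2| = 6|y + 1| < 6·(ε/6) = ε.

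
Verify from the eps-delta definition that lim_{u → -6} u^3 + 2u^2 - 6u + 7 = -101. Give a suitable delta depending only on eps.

delta = min(1, eps/95)

Let eps > 0 be given. We want delta > 0 such that 0 < |u + 6| < delta implies |(u^3 + 2u^2 - 6u + 7) + 101| < eps.
(u^3 + 2u^2 - 6u + 7) + 101 = u^3 + 2u^2 - 6u + 108 = (u + 6)(u^2 - 4u + 18).
So |(u^3 + 2u^2 - 6u + 7) + 101| = |u + 6|·|u^2 - 4u + 18|.
Require delta ≤ 1. Then |u + 6| < 1 gives |u| < 7, and by the triangle inequality |u^2 - 4u + 18| ≤ 7^2 + 4·7 + 18 = 95.
Hence |(u^3 + 2u^2 - 6u + 7) + 101| ≤ 95|u + 6| < eps provided |u + 6| < eps/95.
Choosing delta = min(1, eps/95) ensures both conditions, hence |(u^3 + 2u^2 - 6u + 7) + 101| < eps.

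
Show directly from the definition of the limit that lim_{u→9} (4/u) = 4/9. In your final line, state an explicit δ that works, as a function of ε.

δ = min(9/2, (81/8)ε)

Let ε > 0 be given. We seek δ > 0 such that 0 < |u − 9| < δ implies |4/u − (4/9)| < ε.
|4/u − (4/9)| = 4·|9 − u|/(9·|u|) = 4|u − 9|/(9|u|).
Require δ ≤ 9/2 so that |u| > 9 − 9/2 = 9/2, hence 9|u| > 81/2.
Then |4/u − (4/9)| < 4|u − 9|/(81/2), which is < ε when |u − 9| < (81/8)ε.
Take δ = min(9/2, (81/8)ε). Then 0 < |u − 9| < δ gives both |u − 9| < 9/2 and |u − 9| < (81/8)ε, so |4/u − (4/9)| < ε.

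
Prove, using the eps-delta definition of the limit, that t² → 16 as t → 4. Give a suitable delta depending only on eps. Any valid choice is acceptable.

Fix eps > 0. We seek delta > 0 with 0 < |t − 4| < delta ⇒ |t² − 16| < eps.
Factor: t² − 16 = (t − 4)(t + 4), so |t² − 16| = |t − 4|·|t + 4|.
Restrict delta ≤ 2. Then |t − 4| < 2 gives |t| < 6, so by the triangle inequality |t + 4| ≤ 6 + 4 = 10.
Hence |t² − 16| ≤ 10|t − 4|, which is < eps once |t − 4| < eps/10.
Take delta = min(2, eps/10). If 0 < |t − 4| < delta then both bounds hold and |t² − 16| ≤ 10|t − 4| < 10·(eps/10) = eps.

delta = min(2, eps/10)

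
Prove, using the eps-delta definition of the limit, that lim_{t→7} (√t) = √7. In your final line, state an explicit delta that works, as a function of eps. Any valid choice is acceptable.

Let eps > 0. We want delta > 0 such that 0 < |t − 7| < delta implies |√t − √7| < eps.
Multiplying by the conjugate, |√t − √7| = |t − 7|/(√t + √7).
Restrict delta ≤ 7 so that |t − 7| < 7 forces t > 0, and then √t + √7 > √7.
Hence |√t − √7| < |t − 7|/√7, which is < eps once |t − 7| < √7·eps.
Take delta = min(7, √7·eps). If 0 < |t − 7| < delta then t > 0 and |√t − √7| < |t − 7|/√7 < eps.

delta = min(7, √7·eps)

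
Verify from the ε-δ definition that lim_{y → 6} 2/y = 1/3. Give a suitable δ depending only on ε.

Fix ε > 0. We seek δ > 0 such that 0 < |y − 6| < δ implies |2/y − (1/3)| < ε.
|2/y − (1/3)| = 2·|6 − y|/(6·|y|) = 2|y − 6|/(6|y|).
Require δ ≤ 3 so that |y| > 6 − 3 = 3, hence 6|y| > 18.
Then |2/y − (1/3)| < 2|y − 6|/18, which is < ε when |y − 6| < 9ε.
Take δ = min(3, 9ε). Then 0 < |y − 6| < δ gives both |y − 6| < 3 and |y − 6| < 9ε, so |2/y − (1/3)| < ε.

δ = min(3, 9ε)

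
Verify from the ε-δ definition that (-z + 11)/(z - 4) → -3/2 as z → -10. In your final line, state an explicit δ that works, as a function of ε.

δ = min(7, 14ε)

Fix ε > 0. We want δ > 0 with 0 < |z + 10| < δ ⇒ |(-z + 11)/(z - 4) + 3/2| < ε.
Combining over a common denominator, (-z + 11)/(z - 4) + 3/2 = [(-z + 11)·(-14) − 21·(z - 4)] / [(-14)·(z - 4)] = -7(z + 10) / ((-14)(z - 4)).
So |(-z + 11)/(z - 4) + 3/2| = 7|z + 10| / (14·|z − 4|).
Require δ ≤ 7, so |z − 4| ≥ |-14| − |z + 10| > 14 − 7 = 7.
Hence |(-z + 11)/(z - 4) + 3/2| < 7|z + 10|/(14·7) = (1/14)|z + 10|, which is < ε once |z + 10| < 14ε.
Take δ = min(7, 14ε). Then 0 < |z + 10| < δ forces both bounds, so |(-z + 11)/(z - 4) + 3/2| < ε.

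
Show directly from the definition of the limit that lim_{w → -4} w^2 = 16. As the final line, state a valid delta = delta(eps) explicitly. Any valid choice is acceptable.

Let eps > 0 be given. We seek delta > 0 with 0 < |w + 4| < delta ⇒ |w^2 − 16| < eps.
Factor: w^2 − 16 = (w + 4)(w - 4), so |w^2 − 16| = |w + 4|·|w - 4|.
Impose delta ≤ 1 so that |w| < 5; then |w - 4| ≤ 9.
Hence |w^2 − 16| ≤ 9|w + 4|, which is < eps once |w + 4| < eps/9.
Take delta = min(1, eps/9). If 0 < |w + 4| < delta then both bounds hold and |w^2 − 16| ≤ 9|w + 4| < 9·(eps/9) = eps.

delta = min(1, eps/9)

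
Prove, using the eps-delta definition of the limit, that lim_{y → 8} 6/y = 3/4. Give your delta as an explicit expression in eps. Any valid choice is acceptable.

delta = min(4, (16/3)eps)

Fix eps > 0. We seek delta > 0 such that 0 < |y − 8| < delta implies |6/y − (3/4)| < eps.
|6/y − (3/4)| = 6·|8 − y|/(8·|y|) = 6|y − 8|/(8|y|).
Require delta ≤ 4 so that |y| > 8 − 4 = 4, hence 8|y| > 32.
Then |6/y − (3/4)| < 6|y − 8|/32, which is < eps when |y − 8| < (16/3)eps.
Take delta = min(4, (16/3)eps). Then 0 < |y − 8| < delta gives both |y − 8| < 4 and |y − 8| < (16/3)eps, so |6/y − (3/4)| < eps.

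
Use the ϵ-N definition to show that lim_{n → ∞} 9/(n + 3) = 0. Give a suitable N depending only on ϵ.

N = 9/ϵ

Fix ϵ > 0. For n ≥ 1, |9/(n + 3) − 0| = 9/(n + 3) ≤ 9/n.
We need 9/n < ϵ, i.e. n > 9/ϵ.
Take N = 9/ϵ. If n > N then |9/(n + 3)| ≤ 9/n < ϵ.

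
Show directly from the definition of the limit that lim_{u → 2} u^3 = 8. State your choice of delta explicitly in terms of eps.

delta = min(1, eps/19)

Fix eps > 0. We seek delta > 0 with 0 < |u − 2| < delta ⇒ |u^3 − 8| < eps.
Factor: u^3 − 8 = (u − 2)(u^2 + 2u + 4), so |u^3 − 8| = |u − 2|·|u^2 + 2u + 4|.
Impose delta ≤ 1 so that |u| < 3; then |u^2 + 2u + 4| ≤ 19.
Hence |u^3 − 8| ≤ 19|u − 2|, which is < eps once |u − 2| < eps/19.
Take delta = min(1, eps/19). If 0 < |u − 2| < delta then both bounds hold and |u^3 − 8| ≤ 19|u − 2| < 19·(eps/19) = eps.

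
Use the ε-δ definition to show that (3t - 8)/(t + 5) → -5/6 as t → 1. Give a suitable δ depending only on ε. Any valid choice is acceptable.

δ = min(3, (18/23)ε)

Suppose ε > 0. We want δ > 0 with 0 < |t − 1| < δ ⇒ |(3t - 8)/(t + 5) + 5/6| < ε.
Combining over a common denominator, (3t - 8)/(t + 5) + 5/6 = [(3t - 8)·6 − (-5)·(t + 5)] / [6·(t + 5)] = 23(t − 1) / (6(t + 5)).
So |(3t - 8)/(t + 5) + 5/6| = 23|t − 1| / (6·|t + 5|).
Require δ ≤ 3, so |t + 5| ≥ |6| − |t − 1| > 6 − 3 = 3.
Hence |(3t - 8)/(t + 5) + 5/6| < 23|t − 1|/(6·3) = (23/18)|t − 1|, which is < ε once |t − 1| < (18/23)ε.
Take δ = min(3, (18/23)ε). Then 0 < |t − 1| < δ forces both bounds, so |(3t - 8)/(t + 5) + 5/6| < ε.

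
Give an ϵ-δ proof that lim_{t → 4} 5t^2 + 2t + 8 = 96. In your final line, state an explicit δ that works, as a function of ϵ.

Let ϵ > 0. We want δ > 0 such that 0 < |t − 4| < δ implies |(5t^2 + 2t + 8) − 96| < ϵ.
(5t^2 + 2t + 8) − 96 = 5t^2 + 2t - 88 = (t − 4)(5t + 22).
So |(5t^2 + 2t + 8) − 96| = |t − 4|·|5t + 22|.
Require δ ≤ 1. Then |t − 4| < 1 gives |t| < 5, and by the triangle inequality |5t + 22| ≤ 5·5 + 22 = 47.
Hence |(5t^2 + 2t + 8) − 96| ≤ 47|t − 4| < ϵ provided |t − 4| < ϵ/47.
Choosing δ = min(1, ϵ/47) ensures both conditions, hence |(5t^2 + 2t + 8) − 96| < ϵ.

δ = min(1, ϵ/47)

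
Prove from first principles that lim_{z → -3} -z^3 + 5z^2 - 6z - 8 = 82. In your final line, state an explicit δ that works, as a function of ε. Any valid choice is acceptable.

Suppose ε > 0. We want δ > 0 such that 0 < |z + 3| < δ implies |(-z^3 + 5z^2 - 6z - 8) − 82| < ε.
(-z^3 + 5z^2 - 6z - 8) − 82 = -z^3 + 5z^2 - 6z - 90 = (z + 3)(-z^2 + 8z - 30).
So |(-z^3 + 5z^2 - 6z - 8) − 82| = |z + 3|·|-z^2 + 8z - 30|.
Assume first that |z + 3| < 2, so |z| < 5. Then |-z^2 + 8z - 30| ≤ 5^2 + 8·5 + 30 = 95.
Hence |(-z^3 + 5z^2 - 6z - 8) − 82| ≤ 95|z + 3| < ε provided |z + 3| < ε/95.
Choosing δ = min(2, ε/95) ensures both conditions, hence |(-z^3 + 5z^2 - 6z - 8) − 82| < ε.

δ = min(2, ε/95)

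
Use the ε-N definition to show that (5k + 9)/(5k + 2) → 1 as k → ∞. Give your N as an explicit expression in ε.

N = (7/5)/ε

Let ε > 0. For k ≥ 1, |(5k + 9)/(5k + 2) − 1| = |35|/(5(5k + 2)) = 35/(5(5k + 2)).
Since 5k + 2 ≥ 5k for k ≥ 1, this is ≤ 35/(5·5k) = (7/5)/k.
So |(5k + 9)/(5k + 2) − 1| < ε whenever k > (7/5)/ε.
Take N = (7/5)/ε. If k > N then |(5k + 9)/(5k + 2) − 1| ≤ (7/5)/k < ε.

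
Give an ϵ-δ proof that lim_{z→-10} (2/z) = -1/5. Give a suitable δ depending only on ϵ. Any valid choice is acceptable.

δ = min(5, 25ϵ)

Let ϵ > 0. We seek δ > 0 such that 0 < |z + 10| < δ implies |2/z + 1/5| < ϵ.
|2/z + 1/5| = 2·|-10 − z|/(10·|z|) = 2|z + 10|/(10|z|).
Require δ ≤ 5 so that |z| > 10 − 5 = 5, hence 10|z| > 50.
Then |2/z + 1/5| < 2|z + 10|/50, which is < ϵ when |z + 10| < 25ϵ.
Take δ = min(5, 25ϵ). Then 0 < |z + 10| < δ gives both |z + 10| < 5 and |z + 10| < 25ϵ, so |2/z + 1/5| < ϵ.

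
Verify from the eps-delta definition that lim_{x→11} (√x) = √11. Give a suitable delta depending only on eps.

delta = min(11, √11·eps)

Suppose eps > 0. We want delta > 0 such that 0 < |x − 11| < delta implies |√x − √11| < eps.
Multiplying by the conjugate, |√x − √11| = |x − 11|/(√x + √11).
Restrict delta ≤ 11 so that |x − 11| < 11 forces x > 0, and then √x + √11 > √11.
Hence |√x − √11| < |x − 11|/√11, which is < eps once |x − 11| < √11·eps.
Take delta = min(11, √11·eps). If 0 < |x − 11| < delta then x > 0 and |√x − √11| < |x − 11|/√11 < eps.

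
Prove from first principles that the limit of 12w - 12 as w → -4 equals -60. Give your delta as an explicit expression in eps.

Fix eps > 0. We need delta > 0 so that 0 < |w + 4| < delta implies |(12w - 12) + 60| < eps.
Since (12w - 12) + 60 = 12(w + 4), we have |(12w - 12) + 60| = 12|w + 4|.
Thus it suffices that |w + 4| < eps/12.
Take delta = eps/12. If 0 < |w + 4| < delta then |(12w - 12) + 60| = 12|w + 4| < 12·(eps/12) = eps.

delta = eps/12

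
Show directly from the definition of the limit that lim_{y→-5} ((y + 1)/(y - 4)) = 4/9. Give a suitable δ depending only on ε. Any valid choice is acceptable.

δ = min(9/2, (81/10)ε)

Suppose ε > 0. We want δ > 0 with 0 < |y + 5| < δ ⇒ |(y + 1)/(y - 4) − (4/9)| < ε.
Combining over a common denominator, (y + 1)/(y - 4) − (4/9) = [(y + 1)·(-9) − (-4)·(y - 4)] / [(-9)·(y - 4)] = -5(y + 5) / ((-9)(y - 4)).
So |(y + 1)/(y - 4) − (4/9)| = 5|y + 5| / (9·|y − 4|).
Require δ ≤ 9/2, so |y − 4| ≥ |-9| − |y + 5| > 9 − 9/2 = 9/2.
Hence |(y + 1)/(y - 4) − (4/9)| < 5|y + 5|/(9·(9/2)) = (10/81)|y + 5|, which is < ε once |y + 5| < (81/10)ε.
Take δ = min(9/2, (81/10)ε). Then 0 < |y + 5| < δ forces both bounds, so |(y + 1)/(y - 4) − (4/9)| < ε.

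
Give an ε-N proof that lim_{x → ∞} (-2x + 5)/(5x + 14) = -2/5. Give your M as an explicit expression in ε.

Fix ε > 0. We seek M > 0 such that x > M implies |(-2x + 5)/(5x + 14) + 2/5| < ε.
(-2x + 5)/(5x + 14) + 2/5 = (5(-2x + 5) − (-2)(5x + 14)) / (5(5x + 14)) = 53/(5(5x + 14)).
For x > 0 we have 5x + 14 > 5x, so |(-2x + 5)/(5x + 14) + 2/5| = 53/(5(5x + 14)) < 53/(5·5x) = (53/25)/x.
Thus |(-2x + 5)/(5x + 14) + 2/5| < ε whenever x > (53/25)/ε.
Take M = (53/25)/ε. If x > M then |(-2x + 5)/(5x + 14) + 2/5| < (53/25)/x < ε.

M = (53/25)/ε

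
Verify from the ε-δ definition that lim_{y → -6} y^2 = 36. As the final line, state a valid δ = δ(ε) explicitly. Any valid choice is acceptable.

δ = min(2, ε/14)

Let ε > 0 be given. We seek δ > 0 with 0 < |y + 6| < δ ⇒ |y^2 − 36| < ε.
Factor: y^2 − 36 = (y + 6)(y - 6), so |y^2 − 36| = |y + 6|·|y - 6|.
Restrict δ ≤ 2. Then |y + 6| < 2 gives |y| < 8, so by the triangle inequality |y - 6| ≤ 8 + 6 = 14.
Hence |y^2 − 36| ≤ 14|y + 6|, which is < ε once |y + 6| < ε/14.
Take δ = min(2, ε/14). If 0 < |y + 6| < δ then both bounds hold and |y^2 − 36| ≤ 14|y + 6| < 14·(ε/14) = ε.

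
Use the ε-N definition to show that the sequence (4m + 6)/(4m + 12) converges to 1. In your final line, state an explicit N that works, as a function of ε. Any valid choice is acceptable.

N = (3/2)/ε

Fix ε > 0. For m ≥ 1, |(4m + 6)/(4m + 12) − 1| = |-24|/(4(4m + 12)) = 24/(4(4m + 12)).
Since 4m + 12 ≥ 4m for m ≥ 1, this is ≤ 24/(4·4m) = (3/2)/m.
So |(4m + 6)/(4m + 12) − 1| < ε whenever m > (3/2)/ε.
Take N = (3/2)/ε. If m > N then |(4m + 6)/(4m + 12) − 1| ≤ (3/2)/m < ε.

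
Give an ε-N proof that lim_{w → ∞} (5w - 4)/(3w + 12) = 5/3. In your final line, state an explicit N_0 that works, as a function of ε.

N_0 = 8/ε

Let ε > 0. We seek N_0 > 0 such that w > N_0 implies |(5w - 4)/(3w + 12) − (5/3)| < ε.
(5w - 4)/(3w + 12) − (5/3) = (3(5w - 4) − 5(3w + 12)) / (3(3w + 12)) = -72/(3(3w + 12)).
For w > 0 we have 3w + 12 > 3w, so |(5w - 4)/(3w + 12) − (5/3)| = 72/(3(3w + 12)) < 72/(3·3w) = 8/w.
Thus |(5w - 4)/(3w + 12) − (5/3)| < ε whenever w > 8/ε.
Take N_0 = 8/ε. If w > N_0 then |(5w - 4)/(3w + 12) − (5/3)| < 8/w < ε.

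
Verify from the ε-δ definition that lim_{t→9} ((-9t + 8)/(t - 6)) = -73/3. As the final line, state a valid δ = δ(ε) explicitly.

Let ε > 0. We want δ > 0 with 0 < |t − 9| < δ ⇒ |(-9t + 8)/(t - 6) + 73/3| < ε.
Combining over a common denominator, (-9t + 8)/(t - 6) + 73/3 = [(-9t + 8)·3 − (-73)·(t - 6)] / [3·(t - 6)] = 46(t − 9) / (3(t - 6)).
So |(-9t + 8)/(t - 6) + 73/3| = 46|t − 9| / (3·|t − 6|).
Restrict δ ≤ 3/2. Then |t − 9| < 3/2 gives |t − 6| = |(t − 9) + 3| ≥ 3 − 3/2 = 3/2.
Hence |(-9t + 8)/(t - 6) + 73/3| < 46|t − 9|/(3·(3/2)) = (92/9)|t − 9|, which is < ε once |t − 9| < (9/92)ε.
Take δ = min(3/2, (9/92)ε). Then 0 < |t − 9| < δ forces both bounds, so |(-9t + 8)/(t - 6) + 73/3| < ε.

δ = min(3/2, (9/92)ε)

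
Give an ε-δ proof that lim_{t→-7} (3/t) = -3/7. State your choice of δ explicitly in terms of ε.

δ = min(7/2, (49/6)ε)

Suppose ε > 0. We seek δ > 0 such that 0 < |t + 7| < δ implies |3/t + 3/7| < ε.
|3/t + 3/7| = 3·|-7 − t|/(7·|t|) = 3|t + 7|/(7|t|).
Require δ ≤ 7/2 so that |t| > 7 − 7/2 = 7/2, hence 7|t| > 49/2.
Then |3/t + 3/7| < 3|t + 7|/(49/2), which is < ε when |t + 7| < (49/6)ε.
Take δ = min(7/2, (49/6)ε). Then 0 < |t + 7| < δ gives both |t + 7| < 7/2 and |t + 7| < (49/6)ε, so |3/t + 3/7| < ε.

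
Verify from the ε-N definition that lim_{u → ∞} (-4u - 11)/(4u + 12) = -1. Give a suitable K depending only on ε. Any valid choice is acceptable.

K = (1/4)/ε

Suppose ε > 0. We seek K > 0 such that u > K implies |(-4u - 11)/(4u + 12) + 1| < ε.
(-4u - 11)/(4u + 12) + 1 = (4(-4u - 11) − (-4)(4u + 12)) / (4(4u + 12)) = 4/(4(4u + 12)).
For u > 0 we have 4u + 12 > 4u, so |(-4u - 11)/(4u + 12) + 1| = 4/(4(4u + 12)) < 4/(4·4u) = (1/4)/u.
Thus |(-4u - 11)/(4u + 12) + 1| < ε whenever u > (1/4)/ε.
Take K = (1/4)/ε. If u > K then |(-4u - 11)/(4u + 12) + 1| < (1/4)/u < ε.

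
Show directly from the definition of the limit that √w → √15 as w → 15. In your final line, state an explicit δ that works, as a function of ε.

δ = min(15, √15·ε)

Fix ε > 0. We want δ > 0 such that 0 < |w − 15| < δ implies |√w − √15| < ε.
Multiplying by the conjugate, |√w − √15| = |w − 15|/(√w + √15).
Restrict δ ≤ 15 so that |w − 15| < 15 forces w > 0, and then √w + √15 > √15.
Hence |√w − √15| < |w − 15|/√15, which is < ε once |w − 15| < √15·ε.
Take δ = min(15, √15·ε). If 0 < |w − 15| < δ then w > 0 and |√w − √15| < |w − 15|/√15 < ε.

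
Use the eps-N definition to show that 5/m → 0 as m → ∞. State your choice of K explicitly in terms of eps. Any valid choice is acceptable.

K = 5/eps

Fix eps > 0. For m ≥ 1, |5/m − 0| = 5/(m) ≤ 5/m.
We need 5/m < eps, i.e. m > 5/eps.
Take K = 5/eps. If m > K then |5/m| ≤ 5/m < eps.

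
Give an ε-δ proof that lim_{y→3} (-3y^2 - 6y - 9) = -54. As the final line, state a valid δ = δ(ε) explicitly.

Suppose ε > 0. We want δ > 0 such that 0 < |y − 3| < δ implies |(-3y^2 - 6y - 9) + 54| < ε.
(-3y^2 - 6y - 9) + 54 = -3y^2 - 6y + 45 = (y − 3)(-3y - 15).
So |(-3y^2 - 6y - 9) + 54| = |y − 3|·|-3y - 15|.
Assume first that |y − 3| < 2, so |y| < 5. Then |-3y - 15| ≤ 3·5 + 15 = 30.
Hence |(-3y^2 - 6y - 9) + 54| ≤ 30|y − 3| < ε provided |y − 3| < ε/30.
Choosing δ = min(2, ε/30) ensures both conditions, hence |(-3y^2 - 6y - 9) + 54| < ε.

δ = min(2, ε/30)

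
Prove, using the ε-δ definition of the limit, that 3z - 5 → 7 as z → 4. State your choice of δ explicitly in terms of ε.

Let ε > 0. We need δ > 0 so that 0 < |z − 4| < δ implies |(3z - 5) − 7| < ε.
Since (3z - 5) − 7 = 3(z − 4), we have |(3z - 5) − 7| = 3|z − 4|.
Thus it suffices that |z − 4| < ε/3.
Choosing δ = ε/3 gives |(3z - 5) − 7| = 3|z − 4| < ε whenever |z − 4| < δ.

δ = ε/3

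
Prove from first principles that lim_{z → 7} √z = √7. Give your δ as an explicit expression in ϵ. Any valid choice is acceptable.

Suppose ϵ > 0. We want δ > 0 such that 0 < |z − 7| < δ implies |√z − √7| < ϵ.
Multiplying by the conjugate, |√z − √7| = |z − 7|/(√z + √7).
Restrict δ ≤ 7 so that |z − 7| < 7 forces z > 0, and then √z + √7 > √7.
Hence |√z − √7| < |z − 7|/√7, which is < ϵ once |z − 7| < √7·ϵ.
Take δ = min(7, √7·ϵ). If 0 < |z − 7| < δ then z > 0 and |√z − √7| < |z − 7|/√7 < ϵ.

δ = min(7, √7·ϵ)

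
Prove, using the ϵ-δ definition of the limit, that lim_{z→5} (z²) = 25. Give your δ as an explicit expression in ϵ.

Let ϵ > 0. We seek δ > 0 with 0 < |z − 5| < δ ⇒ |z² − 25| < ϵ.
Factor: z² − 25 = (z − 5)(z + 5), so |z² − 25| = |z − 5|·|z + 5|.
Restrict δ ≤ 1. Then |z − 5| < 1 gives |z| < 6, so by the triangle inequality |z + 5| ≤ 6 + 5 = 11.
Hence |z² − 25| ≤ 11|z − 5|, which is < ϵ once |z − 5| < ϵ/11.
Take δ = min(1, ϵ/11). If 0 < |z − 5| < δ then both bounds hold and |z² − 25| ≤ 11|z − 5| < 11·(ϵ/11) = ϵ.

δ = min(1, ϵ/11)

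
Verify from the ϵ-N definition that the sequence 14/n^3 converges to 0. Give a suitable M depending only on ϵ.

Fix ϵ > 0. For n ≥ 1, |14/n^3 − 0| = 14/n^3.
14/n^3 < ϵ ⇔ n^3 > 14/ϵ ⇔ n > (14/ϵ)^{1/3}.
Take M = (14/ϵ)^{1/3}. Then n > M implies 14/n^3 < ϵ.

M = (14/ϵ)^{1/3}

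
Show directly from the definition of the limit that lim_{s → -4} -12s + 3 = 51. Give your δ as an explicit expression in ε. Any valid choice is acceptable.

Fix ε > 0. We need δ > 0 so that 0 < |s + 4| < δ implies |(-12s + 3) − 51| < ε.
Since (-12s + 3) − 51 = -12(s + 4), we have |(-12s + 3) − 51| = 12|s + 4|.
Thus it suffices that |s + 4| < ε/12.
Take δ = ε/12. If 0 < |s + 4| < δ then |(-12s + 3) − 51| = 12|s + 4| < 12·(ε/12) = ε.

δ = ε/12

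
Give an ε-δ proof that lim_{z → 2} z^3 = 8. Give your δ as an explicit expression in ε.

δ = min(2, ε/28)

Fix ε > 0. We seek δ > 0 with 0 < |z − 2| < δ ⇒ |z^3 − 8| < ε.
Factor: z^3 − 8 = (z − 2)(z^2 + 2z + 4), so |z^3 − 8| = |z − 2|·|z^2 + 2z + 4|.
Impose δ ≤ 2 so that |z| < 4; then |z^2 + 2z + 4| ≤ 28.
Hence |z^3 − 8| ≤ 28|z − 2|, which is < ε once |z − 2| < ε/28.
Take δ = min(2, ε/28). If 0 < |z − 2| < δ then both bounds hold and |z^3 − 8| ≤ 28|z − 2| < 28·(ε/28) = ε.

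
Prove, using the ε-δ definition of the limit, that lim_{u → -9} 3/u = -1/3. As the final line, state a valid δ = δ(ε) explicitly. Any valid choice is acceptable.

Fix ε > 0. We seek δ > 0 such that 0 < |u + 9| < δ implies |3/u + 1/3| < ε.
|3/u + 1/3| = 3·|-9 − u|/(9·|u|) = 3|u + 9|/(9|u|).
Require δ ≤ 9/2 so that |u| > 9 − 9/2 = 9/2, hence 9|u| > 81/2.
Then |3/u + 1/3| < 3|u + 9|/(81/2), which is < ε when |u + 9| < (27/2)ε.
Take δ = min(9/2, (27/2)ε). Then 0 < |u + 9| < δ gives both |u + 9| < 9/2 and |u + 9| < (27/2)ε, so |3/u + 1/3| < ε.

δ = min(9/2, (27/2)ε)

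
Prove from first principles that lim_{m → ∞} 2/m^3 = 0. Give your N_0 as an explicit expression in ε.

N_0 = (2/ε)^{1/3}

Let ε > 0. For m ≥ 1, |2/m^3 − 0| = 2/m^3.
2/m^3 < ε ⇔ m^3 > 2/ε ⇔ m > (2/ε)^{1/3}.
Take N_0 = (2/ε)^{1/3}. Then m > N_0 implies 2/m^3 < ε.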